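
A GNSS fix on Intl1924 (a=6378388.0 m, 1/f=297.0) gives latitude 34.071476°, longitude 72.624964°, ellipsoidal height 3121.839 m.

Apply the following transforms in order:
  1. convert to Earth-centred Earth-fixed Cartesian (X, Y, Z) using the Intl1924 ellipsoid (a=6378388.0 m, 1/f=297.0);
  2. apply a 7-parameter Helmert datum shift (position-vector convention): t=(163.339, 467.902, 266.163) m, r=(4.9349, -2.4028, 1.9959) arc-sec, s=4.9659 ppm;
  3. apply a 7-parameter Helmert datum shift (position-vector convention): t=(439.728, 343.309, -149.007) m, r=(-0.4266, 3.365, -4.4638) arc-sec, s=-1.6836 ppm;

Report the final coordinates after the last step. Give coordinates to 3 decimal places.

X=1580900.772 m, Y=5050914.905 m, Z=3555051.886 m

start: φ=34.071476°, λ=72.624964°, h=3121.839 m
→ ECEF (a=6378388.000, f=1/297.0): X=1580215.4959, Y=5050183.7240, Z=3554820.0547
→ Helmert 7p (PV): X=1580296.4036, Y=5050606.9459, Z=3555243.1053
→ Helmert 7p (PV): X=1580900.7717, Y=5050914.9053, Z=3555051.8861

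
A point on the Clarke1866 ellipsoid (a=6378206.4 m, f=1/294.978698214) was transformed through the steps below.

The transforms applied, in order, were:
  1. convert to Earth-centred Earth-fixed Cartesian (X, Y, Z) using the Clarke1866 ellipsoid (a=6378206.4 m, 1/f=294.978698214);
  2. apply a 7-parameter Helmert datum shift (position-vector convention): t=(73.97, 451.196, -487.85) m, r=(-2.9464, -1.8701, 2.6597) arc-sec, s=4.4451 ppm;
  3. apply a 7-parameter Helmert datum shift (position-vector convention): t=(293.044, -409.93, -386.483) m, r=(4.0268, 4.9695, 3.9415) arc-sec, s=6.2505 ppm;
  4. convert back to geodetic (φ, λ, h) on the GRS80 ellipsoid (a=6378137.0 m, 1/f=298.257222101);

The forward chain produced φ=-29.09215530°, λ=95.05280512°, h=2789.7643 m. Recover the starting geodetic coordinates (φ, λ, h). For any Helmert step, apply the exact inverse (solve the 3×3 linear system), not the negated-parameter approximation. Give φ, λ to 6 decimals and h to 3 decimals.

start: φ=-29.092155°, λ=95.052805°, h=2789.764 m
→ ECEF (a=6378137.000, f=1/298.257222101): X=-491479.8357, Y=5558631.5046, Z=-3084187.1592
→ Helmert⁻¹: X=-491589.2803, Y=5558955.8764, Z=-3083901.7694
→ Helmert⁻¹: X=-491617.3447, Y=5558530.3554, Z=-3083316.3550
→ geod (Bowring, a=6378206.400): φ=-29.08750100°, λ=95.05430300°, h=2275.6260 m

φ=-29.087501°, λ=95.054303°, h=2275.626 m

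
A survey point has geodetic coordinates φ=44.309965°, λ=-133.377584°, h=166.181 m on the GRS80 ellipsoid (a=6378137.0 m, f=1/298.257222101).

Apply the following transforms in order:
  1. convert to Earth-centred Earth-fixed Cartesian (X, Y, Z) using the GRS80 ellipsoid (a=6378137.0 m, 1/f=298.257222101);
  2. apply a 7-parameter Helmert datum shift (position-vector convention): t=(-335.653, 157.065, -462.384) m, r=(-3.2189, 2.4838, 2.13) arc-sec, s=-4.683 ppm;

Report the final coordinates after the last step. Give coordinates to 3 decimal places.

start: φ=44.309965°, λ=-133.377584°, h=166.181 m
→ ECEF (a=6378137.000, f=1/298.257222101): X=-3139791.5990, Y=-3322839.6296, Z=4432918.2475
→ Helmert 7p (PV): X=-3140024.8550, Y=-3322630.2484, Z=4432524.7676

X=-3140024.855 m, Y=-3322630.248 m, Z=4432524.768 m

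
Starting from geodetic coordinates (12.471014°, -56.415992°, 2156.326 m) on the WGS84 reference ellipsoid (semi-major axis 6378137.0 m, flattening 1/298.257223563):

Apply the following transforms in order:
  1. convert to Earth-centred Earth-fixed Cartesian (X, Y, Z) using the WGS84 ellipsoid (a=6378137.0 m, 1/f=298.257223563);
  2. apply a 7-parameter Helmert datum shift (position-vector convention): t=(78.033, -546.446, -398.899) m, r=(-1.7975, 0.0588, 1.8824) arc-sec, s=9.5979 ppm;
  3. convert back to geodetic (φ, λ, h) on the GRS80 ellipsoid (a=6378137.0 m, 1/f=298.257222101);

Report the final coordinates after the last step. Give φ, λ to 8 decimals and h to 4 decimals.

start: φ=12.471014°, λ=-56.415992°, h=2156.326 m
→ ECEF (a=6378137.000, f=1/298.257223563): X=3446581.9196, Y=-5190665.3965, Z=1368789.9795
→ Helmert 7p (PV): X=3446740.7939, Y=-5191218.2792, Z=1368448.4701
→ geod (Bowring, a=6378137.000): φ=12.46693082°, λ=-56.41758711°, h=2618.1318 m

φ=12.46693082°, λ=-56.41758711°, h=2618.1318 m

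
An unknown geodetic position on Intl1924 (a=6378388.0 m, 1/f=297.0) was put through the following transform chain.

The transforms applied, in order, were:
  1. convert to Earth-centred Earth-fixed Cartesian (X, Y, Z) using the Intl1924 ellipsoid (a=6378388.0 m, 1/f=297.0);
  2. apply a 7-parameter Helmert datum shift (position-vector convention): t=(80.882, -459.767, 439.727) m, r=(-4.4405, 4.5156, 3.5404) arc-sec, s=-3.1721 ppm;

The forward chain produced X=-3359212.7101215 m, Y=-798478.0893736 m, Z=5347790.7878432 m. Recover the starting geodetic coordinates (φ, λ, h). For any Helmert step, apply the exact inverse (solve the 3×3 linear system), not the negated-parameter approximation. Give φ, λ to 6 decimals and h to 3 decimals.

φ=57.324026°, λ=-166.636351°, h=2017.188 m

start: X=-3359212.7101, Y=-798478.0894, Z=5347790.7878 m
→ Helmert⁻¹: X=-3359435.0106, Y=-798078.3083, Z=5347277.2965
→ geod (Bowring, a=6378388.000): φ=57.32402600°, λ=-166.63635100°, h=2017.1880 m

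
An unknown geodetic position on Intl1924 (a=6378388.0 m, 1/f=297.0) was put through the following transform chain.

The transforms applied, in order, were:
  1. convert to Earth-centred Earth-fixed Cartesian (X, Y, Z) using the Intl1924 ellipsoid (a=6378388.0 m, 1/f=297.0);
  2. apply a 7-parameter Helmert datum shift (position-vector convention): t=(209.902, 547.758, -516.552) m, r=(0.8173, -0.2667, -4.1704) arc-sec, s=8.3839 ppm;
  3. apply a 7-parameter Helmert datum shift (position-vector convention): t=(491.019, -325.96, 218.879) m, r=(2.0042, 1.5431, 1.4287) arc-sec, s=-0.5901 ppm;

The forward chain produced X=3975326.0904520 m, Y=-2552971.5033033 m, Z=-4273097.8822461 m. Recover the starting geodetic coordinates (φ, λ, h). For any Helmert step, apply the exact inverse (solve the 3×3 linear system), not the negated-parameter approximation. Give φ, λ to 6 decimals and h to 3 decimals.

start: X=3975326.0905, Y=-2552971.5033, Z=-4273097.8822 m
→ Helmert⁻¹: X=3974851.7045, Y=-2552716.1033, Z=-4273264.7426
→ Helmert⁻¹: X=3974654.5771, Y=-2553179.0231, Z=-4272707.3912
→ geod (Bowring, a=6378388.000): φ=-42.32037000°, λ=-32.71527000°, h=967.1120 m

φ=-42.320370°, λ=-32.715270°, h=967.112 m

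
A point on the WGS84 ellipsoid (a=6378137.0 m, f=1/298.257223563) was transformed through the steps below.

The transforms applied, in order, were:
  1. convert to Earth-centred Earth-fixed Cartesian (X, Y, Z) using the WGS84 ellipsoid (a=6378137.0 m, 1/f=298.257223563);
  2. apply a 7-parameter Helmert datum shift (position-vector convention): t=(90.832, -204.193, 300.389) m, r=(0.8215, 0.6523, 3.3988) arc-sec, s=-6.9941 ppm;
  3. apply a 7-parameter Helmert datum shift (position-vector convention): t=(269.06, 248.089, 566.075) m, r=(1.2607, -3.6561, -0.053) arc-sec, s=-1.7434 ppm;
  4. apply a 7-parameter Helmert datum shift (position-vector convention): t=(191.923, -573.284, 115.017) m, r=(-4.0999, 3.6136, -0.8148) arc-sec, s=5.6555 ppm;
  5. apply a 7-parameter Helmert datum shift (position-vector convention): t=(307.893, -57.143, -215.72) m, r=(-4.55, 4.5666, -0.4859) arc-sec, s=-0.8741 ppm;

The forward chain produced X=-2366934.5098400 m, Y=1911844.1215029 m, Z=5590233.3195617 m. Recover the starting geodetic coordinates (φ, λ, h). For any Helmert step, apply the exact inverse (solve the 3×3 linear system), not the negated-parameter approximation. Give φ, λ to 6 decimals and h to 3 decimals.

φ=61.591497°, λ=141.076426°, h=2832.572 m

start: X=-2366934.5098, Y=1911844.1215, Z=5590233.3196 m
→ Helmert⁻¹: X=-2367372.7453, Y=1911774.0391, Z=5590443.6856
→ Helmert⁻¹: X=-2367656.7700, Y=1912216.0375, Z=5590293.5820
→ Helmert⁻¹: X=-2367831.3693, Y=1912004.8383, Z=5589767.5364
→ Helmert⁻¹: X=-2367924.9291, Y=1912283.6854, Z=5589491.1364
→ geod (Bowring, a=6378137.000): φ=61.59149700°, λ=141.07642600°, h=2832.5720 m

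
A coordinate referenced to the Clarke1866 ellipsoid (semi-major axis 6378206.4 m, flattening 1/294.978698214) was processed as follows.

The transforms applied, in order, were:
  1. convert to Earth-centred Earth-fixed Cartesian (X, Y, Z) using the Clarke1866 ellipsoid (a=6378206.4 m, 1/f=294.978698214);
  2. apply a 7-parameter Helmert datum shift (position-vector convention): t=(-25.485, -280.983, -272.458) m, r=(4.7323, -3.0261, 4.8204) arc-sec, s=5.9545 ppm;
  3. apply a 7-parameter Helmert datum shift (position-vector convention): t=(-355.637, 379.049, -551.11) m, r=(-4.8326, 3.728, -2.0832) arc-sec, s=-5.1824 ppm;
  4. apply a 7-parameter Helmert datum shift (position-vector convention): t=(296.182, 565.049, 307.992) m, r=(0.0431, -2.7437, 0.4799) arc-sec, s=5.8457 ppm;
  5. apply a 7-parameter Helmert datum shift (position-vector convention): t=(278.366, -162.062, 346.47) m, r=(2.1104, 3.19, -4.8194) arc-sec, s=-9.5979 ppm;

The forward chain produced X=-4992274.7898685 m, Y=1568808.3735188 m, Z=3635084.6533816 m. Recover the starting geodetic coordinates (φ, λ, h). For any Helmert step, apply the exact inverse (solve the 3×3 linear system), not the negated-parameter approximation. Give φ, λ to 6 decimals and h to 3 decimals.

φ=34.968921°, λ=162.560822°, h=640.336 m

start: X=-4992274.7899, Y=1568808.3735, Z=3635084.6534 m
→ Helmert⁻¹: X=-4992693.9444, Y=1568906.0279, Z=3634679.8025
→ Helmert⁻¹: X=-4992908.9457, Y=1568344.1869, Z=3634416.6523
→ Helmert⁻¹: X=-4992660.7141, Y=1567837.6765, Z=3634933.0967
→ Helmert⁻¹: X=-4992515.5171, Y=1568309.3994, Z=3635221.1724
→ geod (Bowring, a=6378206.400): φ=34.96892100°, λ=162.56082200°, h=640.3360 m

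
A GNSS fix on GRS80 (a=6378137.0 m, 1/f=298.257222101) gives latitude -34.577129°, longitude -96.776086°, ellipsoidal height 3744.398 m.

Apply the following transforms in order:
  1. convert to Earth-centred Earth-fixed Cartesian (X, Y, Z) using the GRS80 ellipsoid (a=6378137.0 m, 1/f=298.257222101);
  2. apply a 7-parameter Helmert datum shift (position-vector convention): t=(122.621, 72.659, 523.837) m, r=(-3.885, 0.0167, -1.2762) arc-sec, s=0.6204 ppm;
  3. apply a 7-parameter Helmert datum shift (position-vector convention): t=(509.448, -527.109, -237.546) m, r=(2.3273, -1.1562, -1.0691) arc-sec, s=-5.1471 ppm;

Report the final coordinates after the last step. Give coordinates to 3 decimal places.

X=-620061.966 m, Y=-5223982.451 m, Z=-3601126.363 m

start: φ=-34.577129°, λ=-96.776086°, h=3744.398 m
→ ECEF (a=6378137.000, f=1/298.257222101): X=-620657.3436, Y=-5223531.4980, Z=-3601464.9736
→ Helmert 7p (PV): X=-620567.7183, Y=-5223526.0732, Z=-3600844.9353
→ Helmert 7p (PV): X=-620061.9662, Y=-5223982.4514, Z=-3601126.3630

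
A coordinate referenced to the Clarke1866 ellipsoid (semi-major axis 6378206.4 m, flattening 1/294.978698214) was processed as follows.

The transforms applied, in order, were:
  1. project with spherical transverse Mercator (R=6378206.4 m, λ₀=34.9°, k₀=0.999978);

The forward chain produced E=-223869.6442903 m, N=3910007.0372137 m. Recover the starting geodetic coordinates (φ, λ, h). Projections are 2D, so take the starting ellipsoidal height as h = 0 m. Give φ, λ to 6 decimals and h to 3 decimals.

start: E=-223869.6443, N=3910007.0372 m
→ tm⁻¹: φ=35.09977000°, λ=32.44218200°

φ=35.099770°, λ=32.442182°, h=0.000 m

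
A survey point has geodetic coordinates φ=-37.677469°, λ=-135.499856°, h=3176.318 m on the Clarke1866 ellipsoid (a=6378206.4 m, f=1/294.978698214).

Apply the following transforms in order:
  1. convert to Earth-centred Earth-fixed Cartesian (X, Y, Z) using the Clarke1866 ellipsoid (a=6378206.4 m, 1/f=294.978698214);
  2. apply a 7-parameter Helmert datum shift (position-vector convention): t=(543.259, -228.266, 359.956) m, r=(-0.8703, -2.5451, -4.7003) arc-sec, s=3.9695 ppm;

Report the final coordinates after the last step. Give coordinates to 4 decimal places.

X=-3606423.2689 m, Y=-3544704.0531 m, Z=-3878604.8168 m

start: φ=-37.677469°, λ=-135.499856°, h=3176.318 m
→ ECEF (a=6378206.400, f=1/294.978698214): X=-3606919.3005, Y=-3544527.5443, Z=-3878919.8251
→ Helmert 7p (PV): X=-3606423.2689, Y=-3544704.0531, Z=-3878604.8168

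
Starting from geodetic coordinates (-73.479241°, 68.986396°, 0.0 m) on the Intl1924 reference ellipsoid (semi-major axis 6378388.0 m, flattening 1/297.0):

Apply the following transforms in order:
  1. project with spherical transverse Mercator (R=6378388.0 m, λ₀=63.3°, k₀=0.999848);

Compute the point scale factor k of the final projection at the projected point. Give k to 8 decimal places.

start: φ=-73.479241°, λ=68.986396°, h=0.000 m
→ into tm (λ₀=63.3°): φ=-73.47924100°, λ−λ₀=5.68639600°
scale k = 1.00024511

1.00024511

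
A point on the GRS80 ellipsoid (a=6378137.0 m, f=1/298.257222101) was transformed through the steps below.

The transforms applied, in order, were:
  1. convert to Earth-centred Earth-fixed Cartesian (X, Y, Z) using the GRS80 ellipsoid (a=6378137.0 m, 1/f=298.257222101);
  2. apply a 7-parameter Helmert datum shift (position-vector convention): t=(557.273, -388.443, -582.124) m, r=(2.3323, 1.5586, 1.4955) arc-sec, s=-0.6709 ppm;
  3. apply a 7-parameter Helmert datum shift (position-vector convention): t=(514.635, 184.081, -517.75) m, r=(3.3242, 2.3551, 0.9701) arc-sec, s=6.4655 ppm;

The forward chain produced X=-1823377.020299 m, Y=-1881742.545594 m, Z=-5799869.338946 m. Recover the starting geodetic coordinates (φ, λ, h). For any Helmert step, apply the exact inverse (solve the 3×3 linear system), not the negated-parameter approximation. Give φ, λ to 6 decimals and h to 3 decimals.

start: X=-1823377.0203, Y=-1881742.5456, Z=-5799869.3389 m
→ Helmert⁻¹: X=-1823822.4988, Y=-1881999.3439, Z=-5799304.5870
→ Helmert⁻¹: X=-1824350.8217, Y=-1881664.5040, Z=-5798718.8621
→ geod (Bowring, a=6378137.000): φ=-65.82238100°, λ=-134.11398900°, h=3129.5250 m

φ=-65.822381°, λ=-134.113989°, h=3129.525 m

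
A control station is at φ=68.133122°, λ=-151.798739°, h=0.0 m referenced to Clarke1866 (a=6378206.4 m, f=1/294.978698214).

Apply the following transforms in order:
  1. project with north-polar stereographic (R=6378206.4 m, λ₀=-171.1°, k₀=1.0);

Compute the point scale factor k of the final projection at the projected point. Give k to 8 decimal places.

start: φ=68.133122°, λ=-151.798739°, h=0.000 m
→ into stereo (λ₀=-171.1°): φ=68.13312200°, λ−λ₀=19.30126100°
scale k = 1.03731657

1.03731657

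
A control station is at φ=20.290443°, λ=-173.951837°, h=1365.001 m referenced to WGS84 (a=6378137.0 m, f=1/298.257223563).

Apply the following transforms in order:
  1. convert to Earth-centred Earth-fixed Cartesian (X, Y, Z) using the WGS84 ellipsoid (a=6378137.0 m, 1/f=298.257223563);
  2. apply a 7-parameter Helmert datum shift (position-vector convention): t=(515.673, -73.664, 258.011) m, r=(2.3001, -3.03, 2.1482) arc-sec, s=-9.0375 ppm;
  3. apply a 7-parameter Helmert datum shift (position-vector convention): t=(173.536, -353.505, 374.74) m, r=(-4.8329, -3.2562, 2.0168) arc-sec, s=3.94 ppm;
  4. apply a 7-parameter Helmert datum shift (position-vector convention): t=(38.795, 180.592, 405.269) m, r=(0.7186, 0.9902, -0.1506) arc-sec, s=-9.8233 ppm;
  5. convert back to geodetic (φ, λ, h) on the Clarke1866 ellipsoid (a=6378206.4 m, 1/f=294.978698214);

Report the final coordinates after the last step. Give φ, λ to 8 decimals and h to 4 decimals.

φ=20.30140153°, λ=-173.94788130°, h=934.0724 m

start: φ=20.290443°, λ=-173.951837°, h=1365.001 m
→ ECEF (a=6378137.000, f=1/298.257223563): X=-5952722.6472, Y=-630715.9632, Z=2198356.8406
→ Helmert 7p (PV): X=-5952178.9010, Y=-630870.4369, Z=2198500.5069
→ Helmert 7p (PV): X=-5952057.3548, Y=-631233.1142, Z=2198804.7263
→ Helmert 7p (PV): X=-5951949.9963, Y=-631049.6359, Z=2199214.7699
→ geod (Bowring, a=6378206.400): φ=20.30140153°, λ=-173.94788130°, h=934.0724 m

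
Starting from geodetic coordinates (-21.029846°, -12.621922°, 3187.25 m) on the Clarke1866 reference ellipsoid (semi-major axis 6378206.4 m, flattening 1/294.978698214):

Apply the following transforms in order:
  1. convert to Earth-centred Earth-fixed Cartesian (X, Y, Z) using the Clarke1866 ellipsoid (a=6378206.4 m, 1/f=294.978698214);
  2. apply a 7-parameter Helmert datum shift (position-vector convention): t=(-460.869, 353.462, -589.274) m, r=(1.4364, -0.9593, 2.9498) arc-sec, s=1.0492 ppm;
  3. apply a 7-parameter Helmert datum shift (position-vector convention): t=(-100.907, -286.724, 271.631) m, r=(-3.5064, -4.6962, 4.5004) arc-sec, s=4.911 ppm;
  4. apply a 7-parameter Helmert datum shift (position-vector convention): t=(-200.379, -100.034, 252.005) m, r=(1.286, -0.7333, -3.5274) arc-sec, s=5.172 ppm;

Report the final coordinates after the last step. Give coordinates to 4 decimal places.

start: φ=-21.029846°, λ=-12.621922°, h=3187.250 m
→ ECEF (a=6378206.400, f=1/294.978698214): X=5814939.8827, Y=-1302129.2837, Z=-2275489.0046
→ Helmert 7p (PV): X=5814514.3194, Y=-1301678.1819, Z=-2276062.6896
→ Helmert 7p (PV): X=5814522.1896, Y=-1301883.1257, Z=-2275647.7239
→ Helmert 7p (PV): X=5814337.7096, Y=-1302075.1415, Z=-2275394.9339

X=5814337.7096 m, Y=-1302075.1415 m, Z=-2275394.9339 m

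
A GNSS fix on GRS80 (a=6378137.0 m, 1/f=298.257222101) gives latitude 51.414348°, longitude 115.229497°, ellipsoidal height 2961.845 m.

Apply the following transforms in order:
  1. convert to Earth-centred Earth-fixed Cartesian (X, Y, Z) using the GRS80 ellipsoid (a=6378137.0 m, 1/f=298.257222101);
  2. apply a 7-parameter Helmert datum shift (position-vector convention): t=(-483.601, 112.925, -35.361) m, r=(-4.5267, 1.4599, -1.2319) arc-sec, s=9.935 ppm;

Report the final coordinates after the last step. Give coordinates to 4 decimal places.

start: φ=51.414348°, λ=115.229497°, h=2961.845 m
→ ECEF (a=6378137.000, f=1/298.257222101): X=-1699843.6056, Y=3607529.6163, Z=4964739.9080
→ Helmert 7p (PV): X=-1700287.4089, Y=3607797.4920, Z=4964686.7311

X=-1700287.4089 m, Y=3607797.4920 m, Z=4964686.7311 m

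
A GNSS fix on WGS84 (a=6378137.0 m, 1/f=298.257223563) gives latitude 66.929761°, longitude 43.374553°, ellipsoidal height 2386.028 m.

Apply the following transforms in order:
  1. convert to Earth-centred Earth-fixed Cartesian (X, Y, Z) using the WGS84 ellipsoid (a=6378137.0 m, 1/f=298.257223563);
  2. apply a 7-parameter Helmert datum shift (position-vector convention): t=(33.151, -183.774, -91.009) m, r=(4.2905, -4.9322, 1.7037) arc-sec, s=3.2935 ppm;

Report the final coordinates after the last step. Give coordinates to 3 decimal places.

start: φ=66.929761°, λ=43.374553°, h=2386.028 m
→ ECEF (a=6378137.000, f=1/298.257223563): X=1822562.7257, Y=1721979.2054, Z=5847543.4763
→ Helmert 7p (PV): X=1822447.8293, Y=1721694.5220, Z=5847551.1263

X=1822447.829 m, Y=1721694.522 m, Z=5847551.126 m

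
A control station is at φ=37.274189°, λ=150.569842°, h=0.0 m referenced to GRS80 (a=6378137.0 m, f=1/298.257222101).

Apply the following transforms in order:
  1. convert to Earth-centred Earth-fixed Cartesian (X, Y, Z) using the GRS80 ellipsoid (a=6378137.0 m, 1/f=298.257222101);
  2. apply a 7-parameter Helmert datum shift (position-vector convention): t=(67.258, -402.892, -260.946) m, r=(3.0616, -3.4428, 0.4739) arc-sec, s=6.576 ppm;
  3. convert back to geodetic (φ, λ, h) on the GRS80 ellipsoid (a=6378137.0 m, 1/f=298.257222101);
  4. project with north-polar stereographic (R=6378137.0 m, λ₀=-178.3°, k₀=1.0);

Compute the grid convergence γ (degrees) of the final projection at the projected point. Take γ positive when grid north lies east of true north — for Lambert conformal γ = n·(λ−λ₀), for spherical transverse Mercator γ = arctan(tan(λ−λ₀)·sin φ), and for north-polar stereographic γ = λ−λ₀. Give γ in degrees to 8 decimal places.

-31.12552715

start: φ=37.274189°, λ=150.569842°, h=0.000 m
→ ECEF (a=6378137.000, f=1/298.257222101): X=-4425865.6798, Y=2496917.2798, Z=3841651.3712
→ Helmert 7p (PV): X=-4425897.3851, Y=2496463.6166, Z=3841378.8767
→ geod (Bowring, a=6378137.000): φ=37.27330082°, λ=150.57447285°, h=-320.4254 m
→ into stereo (λ₀=-178.3°): φ=37.27330082°, λ−λ₀=-31.12552715°
convergence γ = -31.12552715°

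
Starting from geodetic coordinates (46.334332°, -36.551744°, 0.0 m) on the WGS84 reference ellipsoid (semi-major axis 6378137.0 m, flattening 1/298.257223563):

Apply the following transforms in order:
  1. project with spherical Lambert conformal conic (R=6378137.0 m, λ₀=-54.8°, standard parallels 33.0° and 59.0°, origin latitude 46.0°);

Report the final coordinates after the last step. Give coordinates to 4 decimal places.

E=1354262.2512 m, N=193471.6110 m

start: φ=46.334332°, λ=-36.551744°, h=0.000 m
→ lcc (R=6378137.0, λ₀=-54.8°): E=1354262.2512, N=193471.6110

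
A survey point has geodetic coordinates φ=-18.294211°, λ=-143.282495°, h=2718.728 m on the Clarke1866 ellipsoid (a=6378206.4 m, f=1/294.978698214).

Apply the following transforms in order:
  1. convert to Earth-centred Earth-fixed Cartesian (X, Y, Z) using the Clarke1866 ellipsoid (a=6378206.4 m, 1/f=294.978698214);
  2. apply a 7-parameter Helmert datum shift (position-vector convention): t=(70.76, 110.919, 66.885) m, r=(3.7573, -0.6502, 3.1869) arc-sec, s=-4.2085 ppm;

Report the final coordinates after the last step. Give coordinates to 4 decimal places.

start: φ=-18.294211°, λ=-143.282495°, h=2718.728 m
→ ECEF (a=6378206.400, f=1/294.978698214): X=-4858002.9487, Y=-3623353.1546, Z=-1990062.1640
→ Helmert 7p (PV): X=-4857849.4882, Y=-3623265.7944, Z=-1990068.2198

X=-4857849.4882 m, Y=-3623265.7944 m, Z=-1990068.2198 m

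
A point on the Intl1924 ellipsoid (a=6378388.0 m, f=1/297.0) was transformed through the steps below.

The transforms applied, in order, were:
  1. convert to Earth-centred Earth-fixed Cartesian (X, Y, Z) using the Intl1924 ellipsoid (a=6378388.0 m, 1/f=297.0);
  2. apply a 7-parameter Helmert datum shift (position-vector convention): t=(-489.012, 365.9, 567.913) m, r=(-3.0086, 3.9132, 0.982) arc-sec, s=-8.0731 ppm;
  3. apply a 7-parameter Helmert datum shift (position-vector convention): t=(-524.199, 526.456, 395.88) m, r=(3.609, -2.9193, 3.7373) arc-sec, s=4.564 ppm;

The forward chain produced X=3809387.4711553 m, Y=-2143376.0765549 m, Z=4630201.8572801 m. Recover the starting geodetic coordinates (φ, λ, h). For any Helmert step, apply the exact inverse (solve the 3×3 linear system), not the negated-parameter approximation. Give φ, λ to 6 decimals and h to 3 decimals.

start: X=3809387.4712, Y=-2143376.0766, Z=4630201.8573 m
→ Helmert⁻¹: X=3809920.9628, Y=-2143880.7728, Z=4629768.4358
→ Helmert⁻¹: X=3810342.7025, Y=-2144349.6474, Z=4629278.9062
→ geod (Bowring, a=6378388.000): φ=46.82816000°, λ=-29.36953900°, h=655.6990 m

φ=46.828160°, λ=-29.369539°, h=655.699 m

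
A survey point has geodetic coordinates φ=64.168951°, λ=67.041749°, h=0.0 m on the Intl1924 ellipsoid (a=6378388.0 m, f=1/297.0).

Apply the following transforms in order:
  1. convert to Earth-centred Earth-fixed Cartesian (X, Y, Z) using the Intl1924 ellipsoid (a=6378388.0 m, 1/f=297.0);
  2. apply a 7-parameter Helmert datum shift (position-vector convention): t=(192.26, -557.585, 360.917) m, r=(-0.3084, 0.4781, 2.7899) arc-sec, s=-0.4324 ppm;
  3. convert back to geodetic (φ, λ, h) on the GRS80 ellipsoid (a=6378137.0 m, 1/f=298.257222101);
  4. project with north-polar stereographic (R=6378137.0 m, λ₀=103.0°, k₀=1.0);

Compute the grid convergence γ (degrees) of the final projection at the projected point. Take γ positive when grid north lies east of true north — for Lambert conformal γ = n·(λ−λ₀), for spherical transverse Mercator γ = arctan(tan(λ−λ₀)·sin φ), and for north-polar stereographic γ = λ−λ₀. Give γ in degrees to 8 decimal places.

-35.96577085

start: φ=64.168951°, λ=67.041749°, h=0.000 m
→ ECEF (a=6378388.000, f=1/297.0): X=1087013.6412, Y=2566040.6097, Z=5718074.4815
→ Helmert 7p (PV): X=1087183.9773, Y=2565505.1674, Z=5718426.5697
→ geod (Bowring, a=6378137.000): φ=64.17312679°, λ=67.03422915°, h=308.0889 m
→ into stereo (λ₀=103.0°): φ=64.17312679°, λ−λ₀=-35.96577085°
convergence γ = -35.96577085°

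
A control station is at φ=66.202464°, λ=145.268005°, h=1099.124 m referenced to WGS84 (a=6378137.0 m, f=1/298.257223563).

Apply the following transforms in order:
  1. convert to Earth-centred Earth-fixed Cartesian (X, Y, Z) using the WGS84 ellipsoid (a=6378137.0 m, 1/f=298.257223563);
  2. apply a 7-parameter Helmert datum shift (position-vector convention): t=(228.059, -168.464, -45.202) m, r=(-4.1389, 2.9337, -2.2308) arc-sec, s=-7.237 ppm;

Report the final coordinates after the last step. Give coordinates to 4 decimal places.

X=-2121039.1235 m, Y=1470627.7146 m, Z=5814012.8611 m

start: φ=66.202464°, λ=145.268005°, h=1099.124 m
→ ECEF (a=6378137.000, f=1/298.257223563): X=-2121381.1337, Y=1470667.2141, Z=5814099.4777
→ Helmert 7p (PV): X=-2121039.1235, Y=1470627.7146, Z=5814012.8611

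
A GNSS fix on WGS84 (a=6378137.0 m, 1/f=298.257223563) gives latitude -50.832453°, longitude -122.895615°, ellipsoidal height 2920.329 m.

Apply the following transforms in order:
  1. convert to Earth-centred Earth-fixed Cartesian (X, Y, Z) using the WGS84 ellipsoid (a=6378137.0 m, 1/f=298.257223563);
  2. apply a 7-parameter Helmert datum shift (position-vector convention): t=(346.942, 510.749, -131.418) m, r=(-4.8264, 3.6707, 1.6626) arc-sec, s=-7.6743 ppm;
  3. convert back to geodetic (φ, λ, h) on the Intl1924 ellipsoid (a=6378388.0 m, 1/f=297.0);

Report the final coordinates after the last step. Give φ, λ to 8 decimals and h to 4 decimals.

start: φ=-50.832453°, λ=-122.895615°, h=2920.329 m
→ ECEF (a=6378137.000, f=1/298.257223563): X=-2193265.3436, Y=-3390841.0384, Z=-4924057.6639
→ Helmert 7p (PV): X=-2192961.8662, Y=-3390437.1632, Z=-4924032.9202
→ geod (Bowring, a=6378388.000): φ=-50.83662782°, λ=-122.89511170°, h=2386.7258 m

φ=-50.83662782°, λ=-122.89511170°, h=2386.7258 m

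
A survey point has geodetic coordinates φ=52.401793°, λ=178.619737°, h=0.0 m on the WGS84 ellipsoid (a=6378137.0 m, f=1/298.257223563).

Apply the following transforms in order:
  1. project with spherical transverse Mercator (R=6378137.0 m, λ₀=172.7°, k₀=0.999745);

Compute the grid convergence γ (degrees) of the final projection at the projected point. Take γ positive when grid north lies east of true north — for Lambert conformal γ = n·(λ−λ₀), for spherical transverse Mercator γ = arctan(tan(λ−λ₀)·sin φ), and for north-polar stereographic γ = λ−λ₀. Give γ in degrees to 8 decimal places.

start: φ=52.401793°, λ=178.619737°, h=0.000 m
→ into tm (λ₀=172.7°): φ=52.40179300°, λ−λ₀=5.91973700°
convergence γ = 4.69647337°

4.69647337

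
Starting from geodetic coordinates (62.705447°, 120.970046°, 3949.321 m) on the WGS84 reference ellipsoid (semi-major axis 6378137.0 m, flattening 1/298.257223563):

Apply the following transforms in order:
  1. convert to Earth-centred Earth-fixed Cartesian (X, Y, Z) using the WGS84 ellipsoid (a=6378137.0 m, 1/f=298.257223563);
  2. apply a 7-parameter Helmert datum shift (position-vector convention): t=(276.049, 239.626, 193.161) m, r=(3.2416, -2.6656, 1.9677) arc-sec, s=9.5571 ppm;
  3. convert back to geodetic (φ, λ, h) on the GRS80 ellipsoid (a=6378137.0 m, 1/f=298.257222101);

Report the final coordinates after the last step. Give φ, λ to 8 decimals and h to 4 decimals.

φ=62.70612389°, λ=120.96567740°, h=4211.0106 m

start: φ=62.705447°, λ=120.970046°, h=3949.321 m
→ ECEF (a=6378137.000, f=1/298.257223563): X=-1509993.9585, Y=2516030.5267, Z=5648507.7910
→ Helmert 7p (PV): X=-1509829.3405, Y=2516191.0225, Z=5648774.9628
→ geod (Bowring, a=6378137.000): φ=62.70612389°, λ=120.96567740°, h=4211.0106 m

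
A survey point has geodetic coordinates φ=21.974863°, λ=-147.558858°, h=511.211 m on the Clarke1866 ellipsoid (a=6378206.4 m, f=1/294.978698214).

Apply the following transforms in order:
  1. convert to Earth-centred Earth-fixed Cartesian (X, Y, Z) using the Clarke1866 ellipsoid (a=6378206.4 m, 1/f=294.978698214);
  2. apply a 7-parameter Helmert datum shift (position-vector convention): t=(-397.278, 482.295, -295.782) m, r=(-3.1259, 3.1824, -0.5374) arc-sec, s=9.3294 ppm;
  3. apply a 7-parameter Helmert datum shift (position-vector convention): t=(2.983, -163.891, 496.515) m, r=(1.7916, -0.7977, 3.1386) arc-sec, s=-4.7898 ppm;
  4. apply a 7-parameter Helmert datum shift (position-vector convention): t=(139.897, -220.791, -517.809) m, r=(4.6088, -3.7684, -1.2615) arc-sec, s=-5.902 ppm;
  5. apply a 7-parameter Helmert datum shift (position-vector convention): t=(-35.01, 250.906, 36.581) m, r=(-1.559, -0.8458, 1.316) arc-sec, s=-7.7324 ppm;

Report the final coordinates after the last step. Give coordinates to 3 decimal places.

start: φ=21.974863°, λ=-147.558858°, h=511.211 m
→ ECEF (a=6378206.400, f=1/294.978698214): X=-4994536.0117, Y=-3174662.0130, Z=2371884.0061
→ Helmert 7p (PV): X=-4994951.5615, Y=-3174160.3771, Z=2371735.5241
→ Helmert 7p (PV): X=-4994885.5271, Y=-3174405.6697, Z=2372173.7914
→ Helmert 7p (PV): X=-4994778.9033, Y=-3174630.1810, Z=2371479.7984
→ Helmert 7p (PV): X=-4994764.7615, Y=-3174368.6706, Z=2371501.5554

X=-4994764.761 m, Y=-3174368.671 m, Z=2371501.555 m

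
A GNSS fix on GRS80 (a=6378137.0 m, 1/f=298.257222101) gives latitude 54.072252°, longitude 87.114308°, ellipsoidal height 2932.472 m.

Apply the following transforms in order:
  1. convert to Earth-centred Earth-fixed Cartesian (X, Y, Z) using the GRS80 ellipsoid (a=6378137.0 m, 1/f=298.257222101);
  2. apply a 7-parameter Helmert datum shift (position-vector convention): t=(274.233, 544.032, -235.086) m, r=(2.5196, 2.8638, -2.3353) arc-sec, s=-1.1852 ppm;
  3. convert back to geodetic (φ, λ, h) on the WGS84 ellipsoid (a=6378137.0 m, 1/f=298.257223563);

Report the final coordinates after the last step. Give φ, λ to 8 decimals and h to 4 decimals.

start: φ=54.072252°, λ=87.114308°, h=2932.472 m
→ ECEF (a=6378137.000, f=1/298.257222101): X=188910.4261, Y=3747668.3788, Z=5143841.3221
→ Helmert 7p (PV): X=189298.2832, Y=3748142.9964, Z=5143643.2959
→ geod (Bowring, a=6378137.000): φ=54.06761964°, λ=87.10875889°, h=3061.7428 m

φ=54.06761964°, λ=87.10875889°, h=3061.7428 m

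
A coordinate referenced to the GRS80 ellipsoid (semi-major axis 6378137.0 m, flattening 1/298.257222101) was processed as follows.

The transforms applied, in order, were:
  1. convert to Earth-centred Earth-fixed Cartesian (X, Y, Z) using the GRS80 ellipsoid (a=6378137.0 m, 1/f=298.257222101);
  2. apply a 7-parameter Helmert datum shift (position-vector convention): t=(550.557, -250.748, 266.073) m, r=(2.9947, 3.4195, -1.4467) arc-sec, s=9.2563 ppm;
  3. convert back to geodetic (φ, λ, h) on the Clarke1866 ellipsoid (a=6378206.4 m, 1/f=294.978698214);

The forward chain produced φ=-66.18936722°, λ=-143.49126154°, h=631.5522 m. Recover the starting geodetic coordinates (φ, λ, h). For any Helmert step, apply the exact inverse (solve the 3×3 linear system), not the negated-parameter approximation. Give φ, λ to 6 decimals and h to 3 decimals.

start: φ=-66.189367°, λ=-143.491262°, h=631.552 m
→ ECEF (a=6378206.400, f=1/294.978698214): X=-2075773.0297, Y=-1536481.2285, Z=-5812892.4503
→ Helmert⁻¹: X=-2076197.2214, Y=-1536315.2219, Z=-5813116.8298
→ geod (Bowring, a=6378137.000): φ=-66.18661300°, λ=-143.49982000°, h=804.9990 m

φ=-66.186613°, λ=-143.499820°, h=804.999 m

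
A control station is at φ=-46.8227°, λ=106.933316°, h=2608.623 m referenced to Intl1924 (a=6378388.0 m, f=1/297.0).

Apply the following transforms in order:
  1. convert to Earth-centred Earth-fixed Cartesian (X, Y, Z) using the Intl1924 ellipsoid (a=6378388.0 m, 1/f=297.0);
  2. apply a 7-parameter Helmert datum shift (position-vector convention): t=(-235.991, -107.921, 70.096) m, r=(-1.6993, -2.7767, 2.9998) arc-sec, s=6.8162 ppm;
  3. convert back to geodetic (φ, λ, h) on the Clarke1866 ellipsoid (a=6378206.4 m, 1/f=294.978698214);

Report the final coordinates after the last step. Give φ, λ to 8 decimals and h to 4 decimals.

φ=-46.82448484°, λ=106.93688273°, h=2836.9803 m

start: φ=-46.822700°, λ=106.933316°, h=2608.623 m
→ ECEF (a=6378388.000, f=1/297.0): X=-1273985.7105, Y=4184431.5311, Z=-4630287.6934
→ Helmert 7p (PV): X=-1274228.9091, Y=4184295.4572, Z=-4630300.7821
→ geod (Bowring, a=6378206.400): φ=-46.82448484°, λ=106.93688273°, h=2836.9803 m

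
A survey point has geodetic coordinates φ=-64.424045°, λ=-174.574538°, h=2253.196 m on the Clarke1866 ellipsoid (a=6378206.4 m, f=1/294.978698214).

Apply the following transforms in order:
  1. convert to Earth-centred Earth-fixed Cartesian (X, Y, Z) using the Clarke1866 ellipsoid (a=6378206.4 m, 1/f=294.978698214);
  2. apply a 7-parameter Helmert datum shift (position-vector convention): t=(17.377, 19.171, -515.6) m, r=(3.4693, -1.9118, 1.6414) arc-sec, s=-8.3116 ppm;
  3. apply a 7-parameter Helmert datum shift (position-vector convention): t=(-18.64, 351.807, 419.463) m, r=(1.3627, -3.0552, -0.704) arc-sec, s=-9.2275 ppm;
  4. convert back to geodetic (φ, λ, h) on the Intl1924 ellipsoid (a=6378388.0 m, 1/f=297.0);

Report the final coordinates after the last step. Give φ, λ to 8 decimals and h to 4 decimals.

φ=-64.42516158°, λ=-174.58444412°, h=1913.4069 m

start: φ=-64.424045°, λ=-174.574538°, h=2253.196 m
→ ECEF (a=6378206.400, f=1/294.978698214): X=-2749730.0380, Y=-261158.9559, Z=-5732120.9038
→ Helmert 7p (PV): X=-2749634.5994, Y=-261063.0843, Z=-5732618.7394
→ Helmert 7p (PV): X=-2749543.8472, Y=-260661.6111, Z=-5732188.8307
→ geod (Bowring, a=6378388.000): φ=-64.42516158°, λ=-174.58444412°, h=1913.4069 m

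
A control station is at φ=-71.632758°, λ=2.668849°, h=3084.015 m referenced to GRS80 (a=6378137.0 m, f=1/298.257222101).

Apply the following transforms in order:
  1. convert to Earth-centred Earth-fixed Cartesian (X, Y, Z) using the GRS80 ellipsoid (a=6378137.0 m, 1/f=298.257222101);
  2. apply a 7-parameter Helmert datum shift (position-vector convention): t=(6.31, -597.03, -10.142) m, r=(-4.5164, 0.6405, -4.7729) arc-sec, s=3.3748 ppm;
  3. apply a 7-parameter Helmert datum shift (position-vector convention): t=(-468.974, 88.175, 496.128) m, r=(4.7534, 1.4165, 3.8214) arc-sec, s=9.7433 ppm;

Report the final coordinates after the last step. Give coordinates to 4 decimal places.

start: φ=-71.632758°, λ=2.668849°, h=3084.015 m
→ ECEF (a=6378137.000, f=1/298.257222101): X=2014663.2334, Y=93911.3511, Z=-6033825.3516
→ Helmert 7p (PV): X=2014659.7791, Y=93135.9014, Z=-6033864.1689
→ Helmert 7p (PV): X=2014167.2717, Y=93401.3617, Z=-6033438.5198

X=2014167.2717 m, Y=93401.3617 m, Z=-6033438.5198 m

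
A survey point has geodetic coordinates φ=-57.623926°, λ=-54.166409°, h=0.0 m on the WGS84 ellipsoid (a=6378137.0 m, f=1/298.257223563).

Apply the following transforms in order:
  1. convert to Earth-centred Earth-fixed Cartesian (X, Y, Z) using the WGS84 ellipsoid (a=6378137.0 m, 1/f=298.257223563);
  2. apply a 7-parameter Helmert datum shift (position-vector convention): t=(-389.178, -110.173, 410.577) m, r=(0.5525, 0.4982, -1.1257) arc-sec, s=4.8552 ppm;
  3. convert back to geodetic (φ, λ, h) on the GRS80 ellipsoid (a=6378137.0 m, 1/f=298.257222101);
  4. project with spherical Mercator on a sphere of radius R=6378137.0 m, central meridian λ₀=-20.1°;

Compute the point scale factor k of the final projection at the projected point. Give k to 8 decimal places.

1.86746672

start: φ=-57.623926°, λ=-54.166409°, h=0.000 m
→ ECEF (a=6378137.000, f=1/298.257223563): X=2004236.4783, Y=-2775511.2001, Z=-5363425.6487
→ Helmert 7p (PV): X=2003828.9291, Y=-2775631.4205, Z=-5363053.3876
→ geod (Bowring, a=6378137.000): φ=-57.62320614°, λ=-54.17311688°, h=-389.9507 m
→ into merc (λ₀=-20.1°): φ=-57.62320614°, λ−λ₀=-34.07311688°
scale k = 1.86746672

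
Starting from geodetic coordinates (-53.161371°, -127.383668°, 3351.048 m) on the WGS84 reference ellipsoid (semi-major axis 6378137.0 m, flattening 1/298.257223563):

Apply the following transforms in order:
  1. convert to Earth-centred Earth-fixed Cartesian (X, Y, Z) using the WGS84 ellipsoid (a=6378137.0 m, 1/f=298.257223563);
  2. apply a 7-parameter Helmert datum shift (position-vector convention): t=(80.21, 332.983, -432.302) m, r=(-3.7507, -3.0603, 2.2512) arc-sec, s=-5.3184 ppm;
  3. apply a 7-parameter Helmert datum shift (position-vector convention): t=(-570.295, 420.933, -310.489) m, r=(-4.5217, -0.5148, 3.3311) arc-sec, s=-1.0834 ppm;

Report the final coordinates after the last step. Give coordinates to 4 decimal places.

start: φ=-53.161371°, λ=-127.383668°, h=3351.048 m
→ ECEF (a=6378137.000, f=1/298.257223563): X=-2328011.8313, Y=-3046712.5621, Z=-5084012.9952
→ Helmert 7p (PV): X=-2327810.5581, Y=-3046481.2303, Z=-5084397.3975
→ Helmert 7p (PV): X=-2328316.4419, Y=-3046206.0491, Z=-5084641.4035

X=-2328316.4419 m, Y=-3046206.0491 m, Z=-5084641.4035 m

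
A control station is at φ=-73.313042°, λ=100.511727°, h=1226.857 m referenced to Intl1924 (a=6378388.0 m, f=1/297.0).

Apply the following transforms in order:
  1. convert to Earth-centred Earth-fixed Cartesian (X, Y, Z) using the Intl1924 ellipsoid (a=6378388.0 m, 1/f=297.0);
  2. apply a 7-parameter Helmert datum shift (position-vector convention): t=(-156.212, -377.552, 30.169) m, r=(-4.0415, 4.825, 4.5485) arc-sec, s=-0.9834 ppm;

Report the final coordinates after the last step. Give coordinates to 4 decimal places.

start: φ=-73.313042°, λ=100.511727°, h=1226.857 m
→ ECEF (a=6378388.000, f=1/297.0): X=-335233.6674, Y=1806695.2152, Z=-6088685.7997
→ Helmert 7p (PV): X=-335571.8185, Y=1806189.1940, Z=-6088677.2011

X=-335571.8185 m, Y=1806189.1940 m, Z=-6088677.2011 m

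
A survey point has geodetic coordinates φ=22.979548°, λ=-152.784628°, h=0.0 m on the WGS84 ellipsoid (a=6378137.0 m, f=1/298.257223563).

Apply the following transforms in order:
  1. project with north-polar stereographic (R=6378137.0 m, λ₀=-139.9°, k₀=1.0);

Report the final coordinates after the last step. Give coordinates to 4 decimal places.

E=-1883465.9843 m, N=-8233794.9239 m

start: φ=22.979548°, λ=-152.784628°, h=0.000 m
→ stereo (R=6378137.0, λ₀=-139.9°): E=-1883465.9843, N=-8233794.9239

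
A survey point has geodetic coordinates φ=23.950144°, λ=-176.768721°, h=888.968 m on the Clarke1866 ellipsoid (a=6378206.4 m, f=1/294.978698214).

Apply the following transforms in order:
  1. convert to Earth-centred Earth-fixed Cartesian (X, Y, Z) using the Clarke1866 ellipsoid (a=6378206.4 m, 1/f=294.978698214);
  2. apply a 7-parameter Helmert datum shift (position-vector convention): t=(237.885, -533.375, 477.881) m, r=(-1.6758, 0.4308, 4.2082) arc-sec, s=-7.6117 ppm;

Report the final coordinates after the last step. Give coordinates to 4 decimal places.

X=-5823534.5575 m, Y=-329420.7528 m, Z=2573923.2342 m

start: φ=23.950144°, λ=-176.768721°, h=888.968 m
→ ECEF (a=6378206.400, f=1/294.978698214): X=-5823828.8545, Y=-328791.9719, Z=2573450.1068
→ Helmert 7p (PV): X=-5823534.5575, Y=-329420.7528, Z=2573923.2342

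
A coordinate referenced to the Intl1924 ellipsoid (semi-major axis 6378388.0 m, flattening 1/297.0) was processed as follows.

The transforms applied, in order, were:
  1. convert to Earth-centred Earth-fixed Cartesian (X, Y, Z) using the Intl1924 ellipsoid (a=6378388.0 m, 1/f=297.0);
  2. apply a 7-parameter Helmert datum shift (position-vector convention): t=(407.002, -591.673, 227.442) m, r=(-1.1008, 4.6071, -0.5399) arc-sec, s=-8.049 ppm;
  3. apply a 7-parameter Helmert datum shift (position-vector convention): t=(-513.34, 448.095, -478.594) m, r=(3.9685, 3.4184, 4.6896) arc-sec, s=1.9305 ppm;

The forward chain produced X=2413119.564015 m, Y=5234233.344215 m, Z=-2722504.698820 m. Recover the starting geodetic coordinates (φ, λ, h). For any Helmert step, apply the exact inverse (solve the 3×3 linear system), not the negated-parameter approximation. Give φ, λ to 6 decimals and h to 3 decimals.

φ=-25.430482°, λ=65.246424°, h=-12.116 m

start: X=2413119.5640, Y=5234233.3442, Z=-2722504.6988 m
→ Helmert⁻¹: X=2413792.3490, Y=5233667.8935, Z=-2722081.5414
→ Helmert⁻¹: X=2413451.8753, Y=5234322.5428, Z=-2722249.0542
→ geod (Bowring, a=6378388.000): φ=-25.43048200°, λ=65.24642400°, h=-12.1160 m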